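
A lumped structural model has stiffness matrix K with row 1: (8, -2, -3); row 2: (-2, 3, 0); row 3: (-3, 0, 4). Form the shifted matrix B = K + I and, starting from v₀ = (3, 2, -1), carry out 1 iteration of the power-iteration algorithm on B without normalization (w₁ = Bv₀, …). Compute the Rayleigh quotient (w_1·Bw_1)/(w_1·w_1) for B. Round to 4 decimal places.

μ ≈ 10.3379

B = K + I has rows (9, -2, -3); (-2, 4, 0); (-3, 0, 5)
w1 = Bv₀ = (26, 2, -14)
Bw1 = (272, -44, -148)
w1·Bw1 = 9056; w1·w1 = 876; μ ≈ 9056/876 = 10.3379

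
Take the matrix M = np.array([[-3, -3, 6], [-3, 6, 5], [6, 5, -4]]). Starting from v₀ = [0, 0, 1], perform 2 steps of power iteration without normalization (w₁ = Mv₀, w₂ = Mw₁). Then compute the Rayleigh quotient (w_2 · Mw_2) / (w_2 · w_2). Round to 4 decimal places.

w1 = Mv₀ = ((-3)·0 + (-3)·0 + 6·1; (-3)·0 + 6·0 + 5·1; 6·0 + 5·0 + (-4)·1) = (6, 5, -4)
w2 = Mw1 = ((-3)·6 + (-3)·5 + 6·(-4); (-3)·6 + 6·5 + 5·(-4); 6·6 + 5·5 + (-4)·(-4)) = (-57, -8, 77)
Mw2 = (657, 508, -690)
w2·Mw2 = (-57)·657 + (-8)·508 + 77·(-690) = -94643; w2·w2 = (-57)·(-57) + (-8)·(-8) + 77·77 = 9242
λ ≈ -94643/9242 = -10.2405

λ ≈ -10.2405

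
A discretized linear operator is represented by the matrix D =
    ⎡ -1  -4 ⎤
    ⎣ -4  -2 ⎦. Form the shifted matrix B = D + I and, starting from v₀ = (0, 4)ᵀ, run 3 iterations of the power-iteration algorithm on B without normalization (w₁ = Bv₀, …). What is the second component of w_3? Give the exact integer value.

-132

B = D + I has rows (0, -4); (-4, -1)
w1 = Bv₀ = (0·0 + (-4)·4; (-4)·0 + (-1)·4) = (-16, -4)
w2 = Bw1 = (0·(-16) + (-4)·(-4); (-4)·(-16) + (-1)·(-4)) = (16, 68)
w3 = Bw2 = (-272, -132)
Requested component of w3: -132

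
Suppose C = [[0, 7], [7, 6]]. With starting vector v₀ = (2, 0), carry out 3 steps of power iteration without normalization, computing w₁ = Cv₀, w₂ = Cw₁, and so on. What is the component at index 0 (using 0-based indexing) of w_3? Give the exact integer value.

588

w1 = Cv₀ = (0, 14)
w2 = Cw1 = (98, 84)
w3 = Cw2 = (588, 1190)
The requested component of w3 is 588.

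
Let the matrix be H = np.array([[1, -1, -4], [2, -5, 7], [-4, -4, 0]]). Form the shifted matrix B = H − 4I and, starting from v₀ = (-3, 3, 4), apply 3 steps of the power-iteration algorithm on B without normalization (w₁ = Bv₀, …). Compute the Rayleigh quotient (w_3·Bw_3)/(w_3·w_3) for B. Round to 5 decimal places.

μ ≈ -9.69429

B = H − 4I has rows (-3, -1, -4); (2, -9, 7); (-4, -4, -4)
w1 = Bv₀ = (-10, -5, -16)
w2 = Bw1 = (99, -87, 124)
w3 = Bw2 = (-706, 1849, -544)
Bw3 = (2445, -21861, -2396)
w3·Bw3 = -40843735; w3·w3 = 4213173; μ ≈ -40843735/4213173 = -9.69429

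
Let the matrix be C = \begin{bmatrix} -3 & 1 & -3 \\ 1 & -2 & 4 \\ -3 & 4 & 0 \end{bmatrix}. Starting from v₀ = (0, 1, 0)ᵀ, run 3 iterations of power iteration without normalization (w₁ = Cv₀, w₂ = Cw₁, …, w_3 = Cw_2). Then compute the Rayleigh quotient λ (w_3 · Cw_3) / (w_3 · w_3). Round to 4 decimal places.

-6.8294

w1 = Cv₀ = ((-3)·0 + 1·1 + (-3)·0; 1·0 + (-2)·1 + 4·0; (-3)·0 + 4·1 + 0·0) = (1, -2, 4)
w2 = Cw1 = ((-3)·1 + 1·(-2) + (-3)·4; 1·1 + (-2)·(-2) + 4·4; (-3)·1 + 4·(-2) + 0·4) = (-17, 21, -11)
w3 = Cw2 = (105, -103, 135)
Cw3 = (-823, 851, -727)
w3·Cw3 = 105·(-823) + (-103)·851 + 135·(-727) = -272213; w3·w3 = 105·105 + (-103)·(-103) + 135·135 = 39859
λ ≈ -272213/39859 = -6.8294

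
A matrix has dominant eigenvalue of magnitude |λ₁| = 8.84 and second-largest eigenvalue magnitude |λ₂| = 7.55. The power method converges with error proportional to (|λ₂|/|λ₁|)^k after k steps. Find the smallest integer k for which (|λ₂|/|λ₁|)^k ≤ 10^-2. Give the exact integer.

30

|λ₂/λ₁| = 7.55/8.84 = 0.85407
Need k ≥ ln(10^-2) / ln(0.85407) = -4.6052 / -0.1577 ≈ 29.195
Smallest integer k satisfying the bound: 30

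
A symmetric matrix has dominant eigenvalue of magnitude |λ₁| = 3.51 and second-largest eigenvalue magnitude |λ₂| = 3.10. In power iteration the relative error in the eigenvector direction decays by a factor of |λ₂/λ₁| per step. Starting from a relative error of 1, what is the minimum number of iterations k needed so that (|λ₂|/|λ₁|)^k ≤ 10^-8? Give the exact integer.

149

|λ₂/λ₁| = 3.10/3.51 = 0.88319
Need k ≥ ln(10^-8) / ln(0.88319) = -18.4207 / -0.1242 ≈ 148.298
Smallest integer k satisfying the bound: 149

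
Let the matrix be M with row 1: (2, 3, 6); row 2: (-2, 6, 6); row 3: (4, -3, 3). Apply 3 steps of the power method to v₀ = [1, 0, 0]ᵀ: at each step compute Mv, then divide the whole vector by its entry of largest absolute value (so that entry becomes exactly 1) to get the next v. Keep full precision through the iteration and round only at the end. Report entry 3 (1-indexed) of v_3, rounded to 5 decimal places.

0.63393

Mv0 = (2.000000, -2.000000, 4.000000); divide by 4.000000 → v1 = (0.500000, -0.500000, 1.000000)
Mv1 = (5.500000, 2.000000, 6.500000); divide by 6.500000 → v2 = (0.846154, 0.307692, 1.000000)
Mv2 = (8.615385, 6.153846, 5.461538); divide by 8.615385 → v3 = (1.000000, 0.714286, 0.633929)
Requested entry of v3: 142/224 = 0.63393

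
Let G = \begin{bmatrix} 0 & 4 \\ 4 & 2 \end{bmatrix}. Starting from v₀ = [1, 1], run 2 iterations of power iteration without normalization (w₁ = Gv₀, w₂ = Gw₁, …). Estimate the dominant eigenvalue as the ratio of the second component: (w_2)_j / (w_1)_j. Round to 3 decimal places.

w1 = Gv₀ = (0·1 + 4·1; 4·1 + 2·1) = (4, 6)
w2 = Gw1 = (0·4 + 4·6; 4·4 + 2·6) = (24, 28)
Ratio at component: 28 / 6 = 4.667

λ ≈ 4.667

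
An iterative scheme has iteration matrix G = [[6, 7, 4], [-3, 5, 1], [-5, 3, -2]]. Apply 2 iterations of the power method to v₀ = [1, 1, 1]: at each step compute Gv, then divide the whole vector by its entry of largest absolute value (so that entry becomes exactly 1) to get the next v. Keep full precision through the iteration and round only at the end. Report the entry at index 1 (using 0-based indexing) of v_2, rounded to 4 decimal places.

Gv0 = (17.00000, 3.00000, -4.00000); divide by 17.00000 → v1 = (1.00000, 0.17647, -0.23529)
Gv1 = (6.29412, -2.35294, -4.00000); divide by 6.29412 → v2 = (1.00000, -0.37383, -0.63551)
Requested entry of v2: -40/107 = -0.3738

-0.3738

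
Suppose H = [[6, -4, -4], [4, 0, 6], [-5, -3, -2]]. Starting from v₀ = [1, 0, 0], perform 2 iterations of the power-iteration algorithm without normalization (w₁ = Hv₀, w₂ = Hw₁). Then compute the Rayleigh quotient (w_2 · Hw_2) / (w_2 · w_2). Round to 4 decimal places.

λ ≈ 7.3865

w1 = Hv₀ = (6, 4, -5)
w2 = Hw1 = (40, -6, -32)
Hw2 = (392, -32, -118)
w2·Hw2 = 40·392 + (-6)·(-32) + (-32)·(-118) = 19648; w2·w2 = 40·40 + (-6)·(-6) + (-32)·(-32) = 2660
λ ≈ 19648/2660 = 7.3865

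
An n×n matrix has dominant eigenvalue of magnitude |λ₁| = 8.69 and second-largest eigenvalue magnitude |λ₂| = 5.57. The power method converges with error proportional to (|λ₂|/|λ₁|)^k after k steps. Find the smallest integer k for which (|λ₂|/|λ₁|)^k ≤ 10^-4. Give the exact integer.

21

|λ₂/λ₁| = 5.57/8.69 = 0.64097
Need k ≥ ln(10^-4) / ln(0.64097) = -9.2103 / -0.4448 ≈ 20.708
Smallest integer k satisfying the bound: 21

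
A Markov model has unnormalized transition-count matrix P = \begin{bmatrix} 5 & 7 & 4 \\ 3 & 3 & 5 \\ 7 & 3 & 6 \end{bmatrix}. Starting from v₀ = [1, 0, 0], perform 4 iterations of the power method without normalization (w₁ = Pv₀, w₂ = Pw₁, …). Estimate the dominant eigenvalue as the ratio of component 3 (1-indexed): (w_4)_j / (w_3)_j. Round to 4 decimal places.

w1 = Pv₀ = (5·1 + 7·0 + 4·0; 3·1 + 3·0 + 5·0; 7·1 + 3·0 + 6·0) = (5, 3, 7)
w2 = Pw1 = (5·5 + 7·3 + 4·7; 3·5 + 3·3 + 5·7; 7·5 + 3·3 + 6·7) = (74, 59, 86)
w3 = Pw2 = (1127, 829, 1211)
w4 = Pw3 = (16282, 11923, 17642)
Ratio at component: 17642 / 1211 = 14.5681

14.5681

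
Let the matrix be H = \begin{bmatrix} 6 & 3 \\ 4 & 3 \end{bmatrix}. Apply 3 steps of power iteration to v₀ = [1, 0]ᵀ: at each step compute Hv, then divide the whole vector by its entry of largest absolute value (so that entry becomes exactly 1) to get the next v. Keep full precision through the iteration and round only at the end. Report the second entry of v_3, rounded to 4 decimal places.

0.7576

Hv0 = (6.00000, 4.00000); divide by 6.00000 → v1 = (1.00000, 0.66667)
Hv1 = (8.00000, 6.00000); divide by 8.00000 → v2 = (1.00000, 0.75000)
Hv2 = (8.25000, 6.25000); divide by 8.25000 → v3 = (1.00000, 0.75758)
Requested entry of v3: 300/396 = 0.7576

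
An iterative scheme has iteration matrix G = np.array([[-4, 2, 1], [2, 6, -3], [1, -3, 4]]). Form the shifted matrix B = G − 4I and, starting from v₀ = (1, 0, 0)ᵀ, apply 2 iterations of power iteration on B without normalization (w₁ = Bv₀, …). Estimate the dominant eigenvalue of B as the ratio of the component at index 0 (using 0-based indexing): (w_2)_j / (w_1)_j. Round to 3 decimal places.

B = G − 4I has rows (-8, 2, 1); (2, 2, -3); (1, -3, 0)
w1 = Bv₀ = (-8, 2, 1)
w2 = Bw1 = (69, -15, -14)
Ratio: 69/-8 = -8.625

-8.625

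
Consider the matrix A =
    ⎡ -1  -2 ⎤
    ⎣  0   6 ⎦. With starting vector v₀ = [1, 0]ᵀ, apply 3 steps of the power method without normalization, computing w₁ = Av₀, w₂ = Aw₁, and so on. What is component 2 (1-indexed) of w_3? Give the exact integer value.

0

w1 = Av₀ = (-1, 0)
w2 = Aw1 = (1, 0)
w3 = Aw2 = (-1, 0)
The requested component of w3 is 0.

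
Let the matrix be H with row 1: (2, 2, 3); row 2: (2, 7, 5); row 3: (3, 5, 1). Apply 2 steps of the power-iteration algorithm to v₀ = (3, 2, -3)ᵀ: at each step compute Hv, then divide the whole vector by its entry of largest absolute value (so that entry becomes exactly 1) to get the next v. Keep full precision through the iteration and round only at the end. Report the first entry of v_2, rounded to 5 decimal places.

Hv0 = (1.000000, 5.000000, 16.000000); divide by 16.000000 → v1 = (0.062500, 0.312500, 1.000000)
Hv1 = (3.750000, 7.312500, 2.750000); divide by 7.312500 → v2 = (0.512821, 1.000000, 0.376068)
Requested entry of v2: 60/117 = 0.51282

0.51282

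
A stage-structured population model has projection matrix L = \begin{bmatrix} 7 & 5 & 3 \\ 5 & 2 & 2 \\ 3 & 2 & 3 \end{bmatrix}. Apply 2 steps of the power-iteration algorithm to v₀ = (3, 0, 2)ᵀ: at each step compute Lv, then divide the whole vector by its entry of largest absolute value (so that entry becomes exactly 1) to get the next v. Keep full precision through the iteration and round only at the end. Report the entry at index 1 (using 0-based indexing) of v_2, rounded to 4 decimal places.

0.6170

Lv0 = (27.00000, 19.00000, 15.00000); divide by 27.00000 → v1 = (1.00000, 0.70370, 0.55556)
Lv1 = (12.18519, 7.51852, 6.07407); divide by 12.18519 → v2 = (1.00000, 0.61702, 0.49848)
Requested entry of v2: 203/329 = 0.6170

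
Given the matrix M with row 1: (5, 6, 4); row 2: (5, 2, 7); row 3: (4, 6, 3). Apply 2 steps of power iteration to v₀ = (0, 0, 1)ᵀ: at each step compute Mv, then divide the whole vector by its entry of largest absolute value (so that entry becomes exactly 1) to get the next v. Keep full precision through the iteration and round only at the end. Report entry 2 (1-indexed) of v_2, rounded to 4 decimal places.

Mv0 = (4.00000, 7.00000, 3.00000); divide by 7.00000 → v1 = (0.57143, 1.00000, 0.42857)
Mv1 = (10.57143, 7.85714, 9.57143); divide by 10.57143 → v2 = (1.00000, 0.74324, 0.90541)
Requested entry of v2: 55/74 = 0.7432

0.7432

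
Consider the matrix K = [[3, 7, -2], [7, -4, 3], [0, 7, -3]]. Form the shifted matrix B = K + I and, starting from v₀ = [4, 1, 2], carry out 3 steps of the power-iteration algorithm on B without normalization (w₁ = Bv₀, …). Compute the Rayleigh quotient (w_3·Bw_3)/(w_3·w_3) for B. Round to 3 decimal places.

μ ≈ 2.905

B = K + I has rows (4, 7, -2); (7, -3, 3); (0, 7, -2)
w1 = Bv₀ = (4·4 + 7·1 + (-2)·2; 7·4 + (-3)·1 + 3·2; 0·4 + 7·1 + (-2)·2) = (19, 31, 3)
w2 = Bw1 = (4·19 + 7·31 + (-2)·3; 7·19 + (-3)·31 + 3·3; 0·19 + 7·31 + (-2)·3) = (287, 49, 211)
w3 = Bw2 = (1069, 2495, -79)
Bw3 = (21899, -239, 17623)
w3·Bw3 = 21421509; w3·w3 = 7374027; μ ≈ 21421509/7374027 = 2.905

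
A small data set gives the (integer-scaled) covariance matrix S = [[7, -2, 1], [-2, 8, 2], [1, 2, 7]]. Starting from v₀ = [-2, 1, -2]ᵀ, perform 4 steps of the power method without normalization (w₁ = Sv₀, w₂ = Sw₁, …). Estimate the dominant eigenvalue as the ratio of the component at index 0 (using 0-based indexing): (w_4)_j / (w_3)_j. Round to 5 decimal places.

w1 = Sv₀ = (7·(-2) + (-2)·1 + 1·(-2); (-2)·(-2) + 8·1 + 2·(-2); 1·(-2) + 2·1 + 7·(-2)) = (-18, 8, -14)
w2 = Sw1 = (7·(-18) + (-2)·8 + 1·(-14); (-2)·(-18) + 8·8 + 2·(-14); 1·(-18) + 2·8 + 7·(-14)) = (-156, 72, -100)
w3 = Sw2 = (-1336, 688, -712)
w4 = Sw3 = (-11440, 6752, -4944)
Ratio at component: -11440 / -1336 = 8.56287

λ ≈ 8.56287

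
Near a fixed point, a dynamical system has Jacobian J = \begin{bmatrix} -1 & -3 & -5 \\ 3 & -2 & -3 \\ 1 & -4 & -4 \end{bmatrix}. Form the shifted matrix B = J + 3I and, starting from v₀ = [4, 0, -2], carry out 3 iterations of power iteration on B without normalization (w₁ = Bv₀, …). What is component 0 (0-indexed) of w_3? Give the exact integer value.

B = J + 3I has rows (2, -3, -5); (3, 1, -3); (1, -4, -1)
w1 = Bv₀ = (2·4 + (-3)·0 + (-5)·(-2); 3·4 + 1·0 + (-3)·(-2); 1·4 + (-4)·0 + (-1)·(-2)) = (18, 18, 6)
w2 = Bw1 = (2·18 + (-3)·18 + (-5)·6; 3·18 + 1·18 + (-3)·6; 1·18 + (-4)·18 + (-1)·6) = (-48, 54, -60)
w3 = Bw2 = (42, 90, -204)
Requested component of w3: 42

42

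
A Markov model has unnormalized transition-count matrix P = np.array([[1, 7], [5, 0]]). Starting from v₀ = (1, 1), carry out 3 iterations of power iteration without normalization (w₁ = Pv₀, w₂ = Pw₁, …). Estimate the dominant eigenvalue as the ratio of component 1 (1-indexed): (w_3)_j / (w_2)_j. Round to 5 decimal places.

w1 = Pv₀ = (1·1 + 7·1; 5·1 + 0·1) = (8, 5)
w2 = Pw1 = (1·8 + 7·5; 5·8 + 0·5) = (43, 40)
w3 = Pw2 = (323, 215)
Ratio at component: 323 / 43 = 7.51163

7.51163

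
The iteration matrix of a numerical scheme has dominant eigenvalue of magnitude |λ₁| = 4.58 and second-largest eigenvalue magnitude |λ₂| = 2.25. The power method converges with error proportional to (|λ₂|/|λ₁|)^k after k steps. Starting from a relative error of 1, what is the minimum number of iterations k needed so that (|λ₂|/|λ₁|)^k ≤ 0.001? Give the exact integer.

10

|λ₂/λ₁| = 2.25/4.58 = 0.49127
Need k ≥ ln(0.001) / ln(0.49127) = -6.9078 / -0.7108 ≈ 9.719
Smallest integer k satisfying the bound: 10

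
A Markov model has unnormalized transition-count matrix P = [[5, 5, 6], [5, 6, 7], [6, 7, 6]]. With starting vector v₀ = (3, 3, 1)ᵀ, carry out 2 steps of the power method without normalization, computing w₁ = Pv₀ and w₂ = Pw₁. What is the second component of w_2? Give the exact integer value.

735

w1 = Pv₀ = (36, 40, 45)
w2 = Pw1 = (650, 735, 766)
The requested component of w2 is 735.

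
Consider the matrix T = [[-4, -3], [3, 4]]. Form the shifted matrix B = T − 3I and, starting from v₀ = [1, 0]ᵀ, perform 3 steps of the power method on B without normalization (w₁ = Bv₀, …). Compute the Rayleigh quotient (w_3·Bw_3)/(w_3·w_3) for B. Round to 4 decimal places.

B = T − 3I has rows (-7, -3); (3, 1)
w1 = Bv₀ = ((-7)·1 + (-3)·0; 3·1 + 1·0) = (-7, 3)
w2 = Bw1 = ((-7)·(-7) + (-3)·3; 3·(-7) + 1·3) = (40, -18)
w3 = Bw2 = (-226, 102)
Bw3 = (1276, -576)
w3·Bw3 = -347128; w3·w3 = 61480; μ ≈ -347128/61480 = -5.6462

μ ≈ -5.6462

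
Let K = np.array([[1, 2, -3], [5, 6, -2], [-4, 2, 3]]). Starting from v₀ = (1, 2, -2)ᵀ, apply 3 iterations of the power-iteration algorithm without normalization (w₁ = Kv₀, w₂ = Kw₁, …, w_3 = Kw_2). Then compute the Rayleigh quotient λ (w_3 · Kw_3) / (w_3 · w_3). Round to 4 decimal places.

w1 = Kv₀ = (1·1 + 2·2 + (-3)·(-2); 5·1 + 6·2 + (-2)·(-2); (-4)·1 + 2·2 + 3·(-2)) = (11, 21, -6)
w2 = Kw1 = (1·11 + 2·21 + (-3)·(-6); 5·11 + 6·21 + (-2)·(-6); (-4)·11 + 2·21 + 3·(-6)) = (71, 193, -20)
w3 = Kw2 = (517, 1553, 42)
Kw3 = (3497, 11819, 1164)
w3·Kw3 = 517·3497 + 1553·11819 + 42·1164 = 20211744; w3·w3 = 517·517 + 1553·1553 + 42·42 = 2680862
λ ≈ 20211744/2680862 = 7.5393

λ ≈ 7.5393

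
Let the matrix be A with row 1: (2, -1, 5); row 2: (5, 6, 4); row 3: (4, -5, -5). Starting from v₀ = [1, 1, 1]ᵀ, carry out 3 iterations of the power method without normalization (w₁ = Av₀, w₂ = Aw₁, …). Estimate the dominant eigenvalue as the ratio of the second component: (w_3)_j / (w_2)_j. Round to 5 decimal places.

λ ≈ 3.40625

w1 = Av₀ = (2·1 + (-1)·1 + 5·1; 5·1 + 6·1 + 4·1; 4·1 + (-5)·1 + (-5)·1) = (6, 15, -6)
w2 = Aw1 = (2·6 + (-1)·15 + 5·(-6); 5·6 + 6·15 + 4·(-6); 4·6 + (-5)·15 + (-5)·(-6)) = (-33, 96, -21)
w3 = Aw2 = (-267, 327, -507)
Ratio at component: 327 / 96 = 3.40625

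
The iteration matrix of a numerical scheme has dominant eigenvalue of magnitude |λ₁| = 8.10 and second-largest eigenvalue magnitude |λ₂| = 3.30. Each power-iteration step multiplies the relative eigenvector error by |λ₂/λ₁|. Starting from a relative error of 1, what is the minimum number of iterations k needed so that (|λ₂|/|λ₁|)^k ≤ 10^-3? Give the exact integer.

8

|λ₂/λ₁| = 3.30/8.10 = 0.40741
Need k ≥ ln(10^-3) / ln(0.40741) = -6.9078 / -0.8979 ≈ 7.693
Smallest integer k satisfying the bound: 8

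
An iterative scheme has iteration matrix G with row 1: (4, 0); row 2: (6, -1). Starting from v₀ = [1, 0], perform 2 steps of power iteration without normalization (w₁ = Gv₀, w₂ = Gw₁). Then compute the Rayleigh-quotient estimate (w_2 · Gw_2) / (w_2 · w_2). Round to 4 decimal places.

4.1862

w1 = Gv₀ = (4·1 + 0·0; 6·1 + (-1)·0) = (4, 6)
w2 = Gw1 = (4·4 + 0·6; 6·4 + (-1)·6) = (16, 18)
Gw2 = (64, 78)
w2·Gw2 = 16·64 + 18·78 = 2428; w2·w2 = 16·16 + 18·18 = 580
λ ≈ 2428/580 = 4.1862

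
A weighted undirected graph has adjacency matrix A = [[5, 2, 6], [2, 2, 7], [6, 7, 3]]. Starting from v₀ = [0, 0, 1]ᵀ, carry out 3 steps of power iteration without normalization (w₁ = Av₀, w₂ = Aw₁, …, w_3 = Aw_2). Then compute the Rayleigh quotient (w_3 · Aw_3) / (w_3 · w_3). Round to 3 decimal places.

w1 = Av₀ = (6, 7, 3)
w2 = Aw1 = (62, 47, 94)
w3 = Aw2 = (968, 876, 983)
Aw3 = (12490, 10569, 14889)
w3·Aw3 = 968·12490 + 876·10569 + 983·14889 = 35984651; w3·w3 = 968·968 + 876·876 + 983·983 = 2670689
λ ≈ 35984651/2670689 = 13.474

λ ≈ 13.474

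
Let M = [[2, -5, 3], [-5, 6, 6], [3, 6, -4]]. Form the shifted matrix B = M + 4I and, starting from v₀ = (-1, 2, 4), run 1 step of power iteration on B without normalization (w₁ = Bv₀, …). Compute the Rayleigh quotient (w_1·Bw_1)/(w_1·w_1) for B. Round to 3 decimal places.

12.467

B = M + 4I has rows (6, -5, 3); (-5, 10, 6); (3, 6, 0)
w1 = Bv₀ = (6·(-1) + (-5)·2 + 3·4; (-5)·(-1) + 10·2 + 6·4; 3·(-1) + 6·2 + 0·4) = (-4, 49, 9)
Bw1 = (-242, 564, 282)
w1·Bw1 = 31142; w1·w1 = 2498; μ ≈ 31142/2498 = 12.467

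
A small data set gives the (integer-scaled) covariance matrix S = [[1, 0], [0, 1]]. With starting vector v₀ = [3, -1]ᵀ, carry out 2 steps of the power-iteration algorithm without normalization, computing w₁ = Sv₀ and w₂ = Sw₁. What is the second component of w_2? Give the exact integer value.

-1

w1 = Sv₀ = (3, -1)
w2 = Sw1 = (3, -1)
The requested component of w2 is -1.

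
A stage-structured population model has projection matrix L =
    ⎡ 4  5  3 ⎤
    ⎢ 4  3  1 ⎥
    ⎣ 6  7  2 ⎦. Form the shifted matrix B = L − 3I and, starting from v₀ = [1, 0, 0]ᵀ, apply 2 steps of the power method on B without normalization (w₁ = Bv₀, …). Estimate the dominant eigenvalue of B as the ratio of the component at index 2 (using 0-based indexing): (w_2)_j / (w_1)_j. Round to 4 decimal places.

B = L − 3I has rows (1, 5, 3); (4, 0, 1); (6, 7, -1)
w1 = Bv₀ = (1, 4, 6)
w2 = Bw1 = (39, 10, 28)
Ratio: 28/6 = 4.6667

4.6667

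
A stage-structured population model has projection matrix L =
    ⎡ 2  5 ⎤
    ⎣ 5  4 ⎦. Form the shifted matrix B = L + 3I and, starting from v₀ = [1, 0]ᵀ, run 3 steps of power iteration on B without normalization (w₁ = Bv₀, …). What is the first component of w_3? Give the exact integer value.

550

B = L + 3I has rows (5, 5); (5, 7)
w1 = Bv₀ = (5, 5)
w2 = Bw1 = (50, 60)
w3 = Bw2 = (550, 670)
Requested component of w3: 550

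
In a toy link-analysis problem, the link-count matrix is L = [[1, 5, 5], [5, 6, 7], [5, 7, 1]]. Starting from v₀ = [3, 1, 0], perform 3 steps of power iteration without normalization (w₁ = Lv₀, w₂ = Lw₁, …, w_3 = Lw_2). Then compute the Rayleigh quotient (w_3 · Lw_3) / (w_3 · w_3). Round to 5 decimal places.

w1 = Lv₀ = (1·3 + 5·1 + 5·0; 5·3 + 6·1 + 7·0; 5·3 + 7·1 + 1·0) = (8, 21, 22)
w2 = Lw1 = (1·8 + 5·21 + 5·22; 5·8 + 6·21 + 7·22; 5·8 + 7·21 + 1·22) = (223, 320, 209)
w3 = Lw2 = (2868, 4498, 3564)
Lw3 = (43178, 66276, 49390)
w3·Lw3 = 2868·43178 + 4498·66276 + 3564·49390 = 597969912; w3·w3 = 2868·2868 + 4498·4498 + 3564·3564 = 41159524
λ ≈ 597969912/41159524 = 14.52811

14.52811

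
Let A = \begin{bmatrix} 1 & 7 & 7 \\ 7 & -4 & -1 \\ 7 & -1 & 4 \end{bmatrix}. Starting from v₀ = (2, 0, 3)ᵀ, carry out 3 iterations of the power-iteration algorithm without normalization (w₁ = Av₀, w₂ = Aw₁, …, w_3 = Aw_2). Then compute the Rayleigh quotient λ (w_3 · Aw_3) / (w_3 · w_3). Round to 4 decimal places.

w1 = Av₀ = (23, 11, 26)
w2 = Aw1 = (282, 91, 254)
w3 = Aw2 = (2697, 1356, 2899)
Aw3 = (32482, 10556, 29119)
w3·Aw3 = 2697·32482 + 1356·10556 + 2899·29119 = 186333871; w3·w3 = 2697·2697 + 1356·1356 + 2899·2899 = 17516746
λ ≈ 186333871/17516746 = 10.6375

λ ≈ 10.6375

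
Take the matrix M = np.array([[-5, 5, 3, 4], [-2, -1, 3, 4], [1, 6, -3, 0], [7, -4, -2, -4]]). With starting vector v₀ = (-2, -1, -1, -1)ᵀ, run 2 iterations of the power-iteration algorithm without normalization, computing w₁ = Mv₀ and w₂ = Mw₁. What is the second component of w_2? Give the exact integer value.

-25

w1 = Mv₀ = (-2, -2, -5, -4)
w2 = Mw1 = (-31, -25, 1, 20)
The requested component of w2 is -25.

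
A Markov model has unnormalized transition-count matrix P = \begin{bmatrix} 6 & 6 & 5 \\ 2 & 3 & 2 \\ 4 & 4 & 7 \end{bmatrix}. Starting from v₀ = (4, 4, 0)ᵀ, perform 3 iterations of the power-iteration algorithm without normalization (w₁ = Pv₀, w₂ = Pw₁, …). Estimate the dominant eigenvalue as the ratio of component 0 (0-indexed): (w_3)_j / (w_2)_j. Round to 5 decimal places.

λ ≈ 12.69014

w1 = Pv₀ = (48, 20, 32)
w2 = Pw1 = (568, 220, 496)
w3 = Pw2 = (7208, 2788, 6624)
Ratio at component: 7208 / 568 = 12.69014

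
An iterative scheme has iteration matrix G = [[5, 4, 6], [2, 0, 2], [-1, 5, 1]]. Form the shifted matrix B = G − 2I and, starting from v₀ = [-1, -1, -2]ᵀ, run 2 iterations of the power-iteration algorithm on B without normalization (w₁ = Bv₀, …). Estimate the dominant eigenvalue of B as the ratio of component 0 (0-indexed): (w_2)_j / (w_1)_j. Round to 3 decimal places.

B = G − 2I has rows (3, 4, 6); (2, -2, 2); (-1, 5, -1)
w1 = Bv₀ = (-19, -4, -2)
w2 = Bw1 = (-85, -34, 1)
Ratio: -85/-19 = 4.474

μ ≈ 4.474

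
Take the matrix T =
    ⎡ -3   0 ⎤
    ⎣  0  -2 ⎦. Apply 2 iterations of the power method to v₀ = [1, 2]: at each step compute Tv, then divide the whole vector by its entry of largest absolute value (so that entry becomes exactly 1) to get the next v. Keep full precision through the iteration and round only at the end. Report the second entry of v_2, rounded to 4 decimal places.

0.8889

Tv0 = (-3.00000, -4.00000); divide by -4.00000 → v1 = (0.75000, 1.00000)
Tv1 = (-2.25000, -2.00000); divide by -2.25000 → v2 = (1.00000, 0.88889)
Requested entry of v2: 8/9 = 0.8889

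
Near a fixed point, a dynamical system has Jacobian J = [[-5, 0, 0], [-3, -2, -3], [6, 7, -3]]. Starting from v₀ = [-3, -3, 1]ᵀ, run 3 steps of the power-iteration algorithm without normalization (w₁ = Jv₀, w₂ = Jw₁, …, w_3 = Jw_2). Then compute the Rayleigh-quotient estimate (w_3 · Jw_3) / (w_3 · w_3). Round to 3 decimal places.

-1.746

w1 = Jv₀ = ((-5)·(-3) + 0·(-3) + 0·1; (-3)·(-3) + (-2)·(-3) + (-3)·1; 6·(-3) + 7·(-3) + (-3)·1) = (15, 12, -42)
w2 = Jw1 = ((-5)·15 + 0·12 + 0·(-42); (-3)·15 + (-2)·12 + (-3)·(-42); 6·15 + 7·12 + (-3)·(-42)) = (-75, 57, 300)
w3 = Jw2 = (375, -789, -951)
Jw3 = (-1875, 3306, -420)
w3·Jw3 = 375·(-1875) + (-789)·3306 + (-951)·(-420) = -2912139; w3·w3 = 375·375 + (-789)·(-789) + (-951)·(-951) = 1667547
λ ≈ -2912139/1667547 = -1.746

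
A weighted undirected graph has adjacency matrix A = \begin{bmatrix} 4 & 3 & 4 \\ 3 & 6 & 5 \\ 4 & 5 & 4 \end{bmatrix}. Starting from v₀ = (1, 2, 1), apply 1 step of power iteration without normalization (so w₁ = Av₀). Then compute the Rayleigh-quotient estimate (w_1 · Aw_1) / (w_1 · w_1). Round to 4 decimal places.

w1 = Av₀ = (4·1 + 3·2 + 4·1; 3·1 + 6·2 + 5·1; 4·1 + 5·2 + 4·1) = (14, 20, 18)
Aw1 = (188, 252, 228)
w1·Aw1 = 14·188 + 20·252 + 18·228 = 11776; w1·w1 = 14·14 + 20·20 + 18·18 = 920
λ ≈ 11776/920 = 12.8000

12.8000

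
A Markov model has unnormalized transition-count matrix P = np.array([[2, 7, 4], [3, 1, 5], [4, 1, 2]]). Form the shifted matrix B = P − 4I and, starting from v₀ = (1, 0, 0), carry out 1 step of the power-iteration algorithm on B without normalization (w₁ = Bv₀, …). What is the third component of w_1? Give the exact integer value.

B = P − 4I has rows (-2, 7, 4); (3, -3, 5); (4, 1, -2)
w1 = Bv₀ = ((-2)·1 + 7·0 + 4·0; 3·1 + (-3)·0 + 5·0; 4·1 + 1·0 + (-2)·0) = (-2, 3, 4)
Requested component of w1: 4

4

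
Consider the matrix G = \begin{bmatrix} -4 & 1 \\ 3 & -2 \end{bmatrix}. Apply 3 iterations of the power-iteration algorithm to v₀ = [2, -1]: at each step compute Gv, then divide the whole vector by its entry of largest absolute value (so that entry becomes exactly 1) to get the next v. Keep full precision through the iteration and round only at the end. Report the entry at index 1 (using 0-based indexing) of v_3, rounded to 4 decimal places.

-0.9954

Gv0 = (-9.00000, 8.00000); divide by -9.00000 → v1 = (1.00000, -0.88889)
Gv1 = (-4.88889, 4.77778); divide by -4.88889 → v2 = (1.00000, -0.97727)
Gv2 = (-4.97727, 4.95455); divide by -4.97727 → v3 = (1.00000, -0.99543)
Requested entry of v3: 218/-219 = -0.9954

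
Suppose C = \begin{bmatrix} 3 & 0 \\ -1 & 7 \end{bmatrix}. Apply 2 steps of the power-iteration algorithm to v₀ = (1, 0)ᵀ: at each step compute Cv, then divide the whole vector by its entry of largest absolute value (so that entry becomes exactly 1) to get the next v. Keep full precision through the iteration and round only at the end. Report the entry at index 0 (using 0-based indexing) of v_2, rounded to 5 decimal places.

Cv0 = (3.000000, -1.000000); divide by 3.000000 → v1 = (1.000000, -0.333333)
Cv1 = (3.000000, -3.333333); divide by -3.333333 → v2 = (-0.900000, 1.000000)
Requested entry of v2: 9/-10 = -0.90000

-0.90000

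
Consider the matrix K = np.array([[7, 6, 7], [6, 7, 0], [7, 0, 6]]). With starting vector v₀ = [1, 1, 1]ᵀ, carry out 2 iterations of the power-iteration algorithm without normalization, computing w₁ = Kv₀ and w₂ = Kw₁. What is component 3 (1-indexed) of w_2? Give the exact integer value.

w1 = Kv₀ = (20, 13, 13)
w2 = Kw1 = (309, 211, 218)
The requested component of w2 is 218.

218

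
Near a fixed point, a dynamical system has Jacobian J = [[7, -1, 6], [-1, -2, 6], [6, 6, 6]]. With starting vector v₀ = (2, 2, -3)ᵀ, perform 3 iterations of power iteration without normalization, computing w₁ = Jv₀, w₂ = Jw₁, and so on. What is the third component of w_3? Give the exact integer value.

w1 = Jv₀ = (7·2 + (-1)·2 + 6·(-3); (-1)·2 + (-2)·2 + 6·(-3); 6·2 + 6·2 + 6·(-3)) = (-6, -24, 6)
w2 = Jw1 = (7·(-6) + (-1)·(-24) + 6·6; (-1)·(-6) + (-2)·(-24) + 6·6; 6·(-6) + 6·(-24) + 6·6) = (18, 90, -144)
w3 = Jw2 = (-828, -1062, -216)
The requested component of w3 is -216.

-216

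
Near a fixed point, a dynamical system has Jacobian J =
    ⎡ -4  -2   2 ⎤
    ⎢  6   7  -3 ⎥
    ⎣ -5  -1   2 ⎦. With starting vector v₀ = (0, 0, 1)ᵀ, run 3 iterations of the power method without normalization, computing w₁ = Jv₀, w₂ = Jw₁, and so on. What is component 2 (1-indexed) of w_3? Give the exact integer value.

w1 = Jv₀ = (2, -3, 2)
w2 = Jw1 = (2, -15, -3)
w3 = Jw2 = (16, -84, -1)
The requested component of w3 is -84.

-84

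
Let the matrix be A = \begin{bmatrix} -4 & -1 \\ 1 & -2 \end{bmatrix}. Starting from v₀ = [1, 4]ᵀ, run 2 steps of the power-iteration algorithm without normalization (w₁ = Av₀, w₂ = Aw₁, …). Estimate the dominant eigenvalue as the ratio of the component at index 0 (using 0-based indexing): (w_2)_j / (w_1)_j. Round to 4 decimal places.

w1 = Av₀ = ((-4)·1 + (-1)·4; 1·1 + (-2)·4) = (-8, -7)
w2 = Aw1 = ((-4)·(-8) + (-1)·(-7); 1·(-8) + (-2)·(-7)) = (39, 6)
Ratio at component: 39 / -8 = -4.8750

-4.8750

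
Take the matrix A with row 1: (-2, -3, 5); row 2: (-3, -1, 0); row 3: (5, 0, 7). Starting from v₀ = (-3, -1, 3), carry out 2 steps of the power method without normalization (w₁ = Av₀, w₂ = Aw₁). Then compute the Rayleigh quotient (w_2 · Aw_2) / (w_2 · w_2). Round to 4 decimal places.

w1 = Av₀ = (24, 10, 6)
w2 = Aw1 = (-48, -82, 162)
Aw2 = (1152, 226, 894)
w2·Aw2 = (-48)·1152 + (-82)·226 + 162·894 = 71000; w2·w2 = (-48)·(-48) + (-82)·(-82) + 162·162 = 35272
λ ≈ 71000/35272 = 2.0129

2.0129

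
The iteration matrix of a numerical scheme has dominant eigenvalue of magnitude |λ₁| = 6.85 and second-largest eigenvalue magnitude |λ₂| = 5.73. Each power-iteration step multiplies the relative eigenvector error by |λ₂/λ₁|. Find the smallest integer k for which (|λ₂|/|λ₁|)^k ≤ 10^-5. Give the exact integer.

65

|λ₂/λ₁| = 5.73/6.85 = 0.83650
Need k ≥ ln(10^-5) / ln(0.83650) = -11.5129 / -0.1785 ≈ 64.486
Smallest integer k satisfying the bound: 65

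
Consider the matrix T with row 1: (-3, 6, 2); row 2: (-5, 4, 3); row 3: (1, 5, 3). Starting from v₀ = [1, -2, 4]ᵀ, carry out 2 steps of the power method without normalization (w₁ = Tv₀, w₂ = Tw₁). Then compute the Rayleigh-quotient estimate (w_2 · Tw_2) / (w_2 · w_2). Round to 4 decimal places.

λ ≈ 2.3390

w1 = Tv₀ = ((-3)·1 + 6·(-2) + 2·4; (-5)·1 + 4·(-2) + 3·4; 1·1 + 5·(-2) + 3·4) = (-7, -1, 3)
w2 = Tw1 = ((-3)·(-7) + 6·(-1) + 2·3; (-5)·(-7) + 4·(-1) + 3·3; 1·(-7) + 5·(-1) + 3·3) = (21, 40, -3)
Tw2 = (171, 46, 212)
w2·Tw2 = 21·171 + 40·46 + (-3)·212 = 4795; w2·w2 = 21·21 + 40·40 + (-3)·(-3) = 2050
λ ≈ 4795/2050 = 2.3390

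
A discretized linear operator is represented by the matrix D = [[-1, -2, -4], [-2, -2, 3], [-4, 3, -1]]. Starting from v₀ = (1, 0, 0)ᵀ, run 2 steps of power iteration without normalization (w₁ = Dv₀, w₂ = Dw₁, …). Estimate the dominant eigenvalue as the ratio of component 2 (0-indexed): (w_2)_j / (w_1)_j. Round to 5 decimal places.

-0.50000

w1 = Dv₀ = (-1, -2, -4)
w2 = Dw1 = (21, -6, 2)
Ratio at component: 2 / -4 = -0.50000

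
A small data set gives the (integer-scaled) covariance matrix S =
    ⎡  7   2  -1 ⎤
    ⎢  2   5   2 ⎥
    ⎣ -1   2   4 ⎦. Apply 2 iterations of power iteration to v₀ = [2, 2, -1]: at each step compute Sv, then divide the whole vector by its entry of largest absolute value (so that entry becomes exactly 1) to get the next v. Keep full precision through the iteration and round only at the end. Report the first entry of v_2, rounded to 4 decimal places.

1.0000

Sv0 = (19.00000, 12.00000, -2.00000); divide by 19.00000 → v1 = (1.00000, 0.63158, -0.10526)
Sv1 = (8.36842, 4.94737, -0.15789); divide by 8.36842 → v2 = (1.00000, 0.59119, -0.01887)
Requested entry of v2: 159/159 = 1.0000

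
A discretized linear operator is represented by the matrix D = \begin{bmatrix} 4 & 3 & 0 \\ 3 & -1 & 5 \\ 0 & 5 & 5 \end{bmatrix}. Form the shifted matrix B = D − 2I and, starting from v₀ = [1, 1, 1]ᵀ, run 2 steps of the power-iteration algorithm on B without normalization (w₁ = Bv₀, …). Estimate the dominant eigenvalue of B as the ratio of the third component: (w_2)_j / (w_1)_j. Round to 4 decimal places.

6.1250

B = D − 2I has rows (2, 3, 0); (3, -3, 5); (0, 5, 3)
w1 = Bv₀ = (2·1 + 3·1 + 0·1; 3·1 + (-3)·1 + 5·1; 0·1 + 5·1 + 3·1) = (5, 5, 8)
w2 = Bw1 = (2·5 + 3·5 + 0·8; 3·5 + (-3)·5 + 5·8; 0·5 + 5·5 + 3·8) = (25, 40, 49)
Ratio: 49/8 = 6.1250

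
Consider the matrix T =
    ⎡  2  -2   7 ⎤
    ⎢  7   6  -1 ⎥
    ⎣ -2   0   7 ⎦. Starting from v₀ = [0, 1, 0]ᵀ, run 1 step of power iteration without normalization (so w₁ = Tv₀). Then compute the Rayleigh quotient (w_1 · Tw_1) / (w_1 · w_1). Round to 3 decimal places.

λ ≈ 4.100

w1 = Tv₀ = (2·0 + (-2)·1 + 7·0; 7·0 + 6·1 + (-1)·0; (-2)·0 + 0·1 + 7·0) = (-2, 6, 0)
Tw1 = (-16, 22, 4)
w1·Tw1 = (-2)·(-16) + 6·22 + 0·4 = 164; w1·w1 = (-2)·(-2) + 6·6 + 0·0 = 40
λ ≈ 164/40 = 4.100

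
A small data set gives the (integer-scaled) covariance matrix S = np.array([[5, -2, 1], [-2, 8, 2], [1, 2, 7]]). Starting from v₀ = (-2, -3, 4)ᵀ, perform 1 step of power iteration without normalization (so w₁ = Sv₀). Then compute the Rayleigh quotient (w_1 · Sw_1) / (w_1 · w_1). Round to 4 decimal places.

w1 = Sv₀ = (0, -12, 20)
Sw1 = (44, -56, 116)
w1·Sw1 = 0·44 + (-12)·(-56) + 20·116 = 2992; w1·w1 = 0·0 + (-12)·(-12) + 20·20 = 544
λ ≈ 2992/544 = 5.5000

λ ≈ 5.5000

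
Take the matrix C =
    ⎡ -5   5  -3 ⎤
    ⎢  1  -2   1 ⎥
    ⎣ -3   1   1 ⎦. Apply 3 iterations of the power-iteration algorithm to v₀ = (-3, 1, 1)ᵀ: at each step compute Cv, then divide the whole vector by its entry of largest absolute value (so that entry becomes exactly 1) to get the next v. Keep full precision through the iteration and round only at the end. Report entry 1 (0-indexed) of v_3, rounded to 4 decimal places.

-0.2535

Cv0 = (17.00000, -4.00000, 11.00000); divide by 17.00000 → v1 = (1.00000, -0.23529, 0.64706)
Cv1 = (-8.11765, 2.11765, -2.58824); divide by -8.11765 → v2 = (1.00000, -0.26087, 0.31884)
Cv2 = (-7.26087, 1.84058, -2.94203); divide by -7.26087 → v3 = (1.00000, -0.25349, 0.40519)
Requested entry of v3: -254/1002 = -0.2535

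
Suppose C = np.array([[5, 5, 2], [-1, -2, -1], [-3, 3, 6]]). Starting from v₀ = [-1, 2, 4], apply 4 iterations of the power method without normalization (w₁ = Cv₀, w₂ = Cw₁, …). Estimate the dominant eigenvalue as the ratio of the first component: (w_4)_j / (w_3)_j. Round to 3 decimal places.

w1 = Cv₀ = (5·(-1) + 5·2 + 2·4; (-1)·(-1) + (-2)·2 + (-1)·4; (-3)·(-1) + 3·2 + 6·4) = (13, -7, 33)
w2 = Cw1 = (5·13 + 5·(-7) + 2·33; (-1)·13 + (-2)·(-7) + (-1)·33; (-3)·13 + 3·(-7) + 6·33) = (96, -32, 138)
w3 = Cw2 = (596, -170, 444)
w4 = Cw3 = (3018, -700, 366)
Ratio at component: 3018 / 596 = 5.064

λ ≈ 5.064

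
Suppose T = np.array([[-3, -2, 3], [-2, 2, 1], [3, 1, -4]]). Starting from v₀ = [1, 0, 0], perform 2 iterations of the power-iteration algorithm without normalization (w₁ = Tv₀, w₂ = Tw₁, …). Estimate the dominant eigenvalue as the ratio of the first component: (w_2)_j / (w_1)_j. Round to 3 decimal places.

λ ≈ -7.333

w1 = Tv₀ = ((-3)·1 + (-2)·0 + 3·0; (-2)·1 + 2·0 + 1·0; 3·1 + 1·0 + (-4)·0) = (-3, -2, 3)
w2 = Tw1 = ((-3)·(-3) + (-2)·(-2) + 3·3; (-2)·(-3) + 2·(-2) + 1·3; 3·(-3) + 1·(-2) + (-4)·3) = (22, 5, -23)
Ratio at component: 22 / -3 = -7.333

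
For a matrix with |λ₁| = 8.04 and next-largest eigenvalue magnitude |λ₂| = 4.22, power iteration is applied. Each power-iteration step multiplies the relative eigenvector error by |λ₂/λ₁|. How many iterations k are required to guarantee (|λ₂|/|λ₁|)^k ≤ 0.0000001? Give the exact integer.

26

|λ₂/λ₁| = 4.22/8.04 = 0.52488
Need k ≥ ln(0.0000001) / ln(0.52488) = -16.1181 / -0.6446 ≈ 25.005
Smallest integer k satisfying the bound: 26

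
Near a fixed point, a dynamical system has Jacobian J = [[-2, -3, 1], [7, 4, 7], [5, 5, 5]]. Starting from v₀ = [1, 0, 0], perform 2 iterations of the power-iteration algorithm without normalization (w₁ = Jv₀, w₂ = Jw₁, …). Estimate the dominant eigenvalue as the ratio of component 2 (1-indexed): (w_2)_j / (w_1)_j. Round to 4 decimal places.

λ ≈ 7.0000

w1 = Jv₀ = ((-2)·1 + (-3)·0 + 1·0; 7·1 + 4·0 + 7·0; 5·1 + 5·0 + 5·0) = (-2, 7, 5)
w2 = Jw1 = ((-2)·(-2) + (-3)·7 + 1·5; 7·(-2) + 4·7 + 7·5; 5·(-2) + 5·7 + 5·5) = (-12, 49, 50)
Ratio at component: 49 / 7 = 7.0000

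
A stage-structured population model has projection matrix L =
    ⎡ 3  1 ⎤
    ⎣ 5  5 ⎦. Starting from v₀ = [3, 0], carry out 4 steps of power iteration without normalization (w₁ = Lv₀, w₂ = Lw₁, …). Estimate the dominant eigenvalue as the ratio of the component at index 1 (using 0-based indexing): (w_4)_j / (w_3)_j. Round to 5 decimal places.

w1 = Lv₀ = (3·3 + 1·0; 5·3 + 5·0) = (9, 15)
w2 = Lw1 = (3·9 + 1·15; 5·9 + 5·15) = (42, 120)
w3 = Lw2 = (246, 810)
w4 = Lw3 = (1548, 5280)
Ratio at component: 5280 / 810 = 6.51852

6.51852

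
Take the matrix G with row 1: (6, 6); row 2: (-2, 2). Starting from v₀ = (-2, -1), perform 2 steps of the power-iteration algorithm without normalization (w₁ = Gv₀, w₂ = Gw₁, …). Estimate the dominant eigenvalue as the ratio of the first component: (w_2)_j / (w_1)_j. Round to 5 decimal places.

λ ≈ 5.33333

w1 = Gv₀ = (-18, 2)
w2 = Gw1 = (-96, 40)
Ratio at component: -96 / -18 = 5.33333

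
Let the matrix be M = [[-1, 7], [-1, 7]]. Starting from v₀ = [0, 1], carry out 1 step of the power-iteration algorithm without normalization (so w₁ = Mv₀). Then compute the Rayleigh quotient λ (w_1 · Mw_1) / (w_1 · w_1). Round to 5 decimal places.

λ ≈ 6.00000

w1 = Mv₀ = ((-1)·0 + 7·1; (-1)·0 + 7·1) = (7, 7)
Mw1 = (42, 42)
w1·Mw1 = 7·42 + 7·42 = 588; w1·w1 = 7·7 + 7·7 = 98
λ ≈ 588/98 = 6.00000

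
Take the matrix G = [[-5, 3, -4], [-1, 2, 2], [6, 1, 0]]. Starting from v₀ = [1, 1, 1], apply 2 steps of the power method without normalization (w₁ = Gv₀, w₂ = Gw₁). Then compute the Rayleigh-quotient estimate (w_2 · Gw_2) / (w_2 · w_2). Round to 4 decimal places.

-1.0504

w1 = Gv₀ = ((-5)·1 + 3·1 + (-4)·1; (-1)·1 + 2·1 + 2·1; 6·1 + 1·1 + 0·1) = (-6, 3, 7)
w2 = Gw1 = ((-5)·(-6) + 3·3 + (-4)·7; (-1)·(-6) + 2·3 + 2·7; 6·(-6) + 1·3 + 0·7) = (11, 26, -33)
Gw2 = (155, -25, 92)
w2·Gw2 = 11·155 + 26·(-25) + (-33)·92 = -1981; w2·w2 = 11·11 + 26·26 + (-33)·(-33) = 1886
λ ≈ -1981/1886 = -1.0504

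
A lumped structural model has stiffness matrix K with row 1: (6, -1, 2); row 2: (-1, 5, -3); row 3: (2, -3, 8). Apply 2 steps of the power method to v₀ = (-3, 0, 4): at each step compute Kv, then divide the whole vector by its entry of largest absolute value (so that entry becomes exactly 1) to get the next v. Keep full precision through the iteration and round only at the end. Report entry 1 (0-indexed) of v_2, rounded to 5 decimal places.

Kv0 = (-10.000000, -9.000000, 26.000000); divide by 26.000000 → v1 = (-0.384615, -0.346154, 1.000000)
Kv1 = (0.038462, -4.346154, 8.269231); divide by 8.269231 → v2 = (0.004651, -0.525581, 1.000000)
Requested entry of v2: -113/215 = -0.52558

-0.52558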